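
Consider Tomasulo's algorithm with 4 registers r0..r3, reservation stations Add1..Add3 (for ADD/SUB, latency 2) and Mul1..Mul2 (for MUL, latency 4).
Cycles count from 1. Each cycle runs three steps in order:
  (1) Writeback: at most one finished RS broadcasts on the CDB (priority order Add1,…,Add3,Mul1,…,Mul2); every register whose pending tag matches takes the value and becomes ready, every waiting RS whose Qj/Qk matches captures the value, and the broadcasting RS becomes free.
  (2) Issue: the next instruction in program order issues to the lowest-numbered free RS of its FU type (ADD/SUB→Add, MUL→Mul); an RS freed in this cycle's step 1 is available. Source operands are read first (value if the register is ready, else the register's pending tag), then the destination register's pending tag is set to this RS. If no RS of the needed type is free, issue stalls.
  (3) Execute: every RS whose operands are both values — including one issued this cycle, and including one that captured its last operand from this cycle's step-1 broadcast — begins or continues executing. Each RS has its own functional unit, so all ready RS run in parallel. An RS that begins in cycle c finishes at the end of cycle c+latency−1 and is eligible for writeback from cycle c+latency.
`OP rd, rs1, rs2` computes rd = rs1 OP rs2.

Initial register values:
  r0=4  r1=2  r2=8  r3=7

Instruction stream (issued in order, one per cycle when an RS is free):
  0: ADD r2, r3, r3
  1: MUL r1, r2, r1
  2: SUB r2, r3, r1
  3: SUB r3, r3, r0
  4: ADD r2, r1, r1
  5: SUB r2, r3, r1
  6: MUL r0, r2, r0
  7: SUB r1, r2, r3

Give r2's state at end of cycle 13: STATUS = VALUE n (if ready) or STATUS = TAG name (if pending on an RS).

  c1: issue ADD r2<-Add1  regs: r0:4,r1:2,r2:Add1,r3:7
  c2: issue MUL r1<-Mul1  regs: r0:4,r1:Mul1,r2:Add1,r3:7
  c3: CDB Add1=14; issue SUB r2<-Add1  regs: r0:4,r1:Mul1,r2:Add1,r3:7
  c4: issue SUB r3<-Add2  regs: r0:4,r1:Mul1,r2:Add1,r3:Add2
  c5: issue ADD r2<-Add3  regs: r0:4,r1:Mul1,r2:Add3,r3:Add2
  c6: CDB Add2=3; issue SUB r2<-Add2  regs: r0:4,r1:Mul1,r2:Add2,r3:3
  c7: CDB Mul1=28; issue MUL r0<-Mul1  regs: r0:Mul1,r1:28,r2:Add2,r3:3
  c8: stall  regs: r0:Mul1,r1:28,r2:Add2,r3:3
  c9: CDB Add1=-21; issue SUB r1<-Add1  regs: r0:Mul1,r1:Add1,r2:Add2,r3:3
  c10: CDB Add2=-25  regs: r0:Mul1,r1:Add1,r2:-25,r3:3
  c11: CDB Add3=56  regs: r0:Mul1,r1:Add1,r2:-25,r3:3
  c12: CDB Add1=-28  regs: r0:Mul1,r1:-28,r2:-25,r3:3
  c13: -  regs: r0:Mul1,r1:-28,r2:-25,r3:3

STATUS = VALUE -25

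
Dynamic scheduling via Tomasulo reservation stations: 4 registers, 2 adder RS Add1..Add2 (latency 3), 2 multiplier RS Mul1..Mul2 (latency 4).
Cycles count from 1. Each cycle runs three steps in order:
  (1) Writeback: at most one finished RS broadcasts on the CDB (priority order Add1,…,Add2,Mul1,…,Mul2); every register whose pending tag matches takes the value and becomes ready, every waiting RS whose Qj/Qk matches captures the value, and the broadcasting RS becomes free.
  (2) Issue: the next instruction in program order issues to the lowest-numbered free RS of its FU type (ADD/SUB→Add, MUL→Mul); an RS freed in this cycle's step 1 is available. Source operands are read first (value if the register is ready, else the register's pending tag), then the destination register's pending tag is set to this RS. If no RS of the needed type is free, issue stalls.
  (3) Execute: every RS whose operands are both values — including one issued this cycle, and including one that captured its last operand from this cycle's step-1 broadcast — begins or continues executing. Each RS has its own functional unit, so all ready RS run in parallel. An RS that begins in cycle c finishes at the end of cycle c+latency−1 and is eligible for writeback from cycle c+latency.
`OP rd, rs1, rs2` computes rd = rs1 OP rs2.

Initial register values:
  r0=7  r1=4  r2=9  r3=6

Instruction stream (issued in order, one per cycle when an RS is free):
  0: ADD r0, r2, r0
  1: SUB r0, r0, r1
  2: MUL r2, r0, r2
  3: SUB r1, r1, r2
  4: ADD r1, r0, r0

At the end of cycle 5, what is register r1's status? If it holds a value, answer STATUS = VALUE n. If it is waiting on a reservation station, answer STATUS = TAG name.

STATUS = TAG Add1

cycle 1: issue ADD r0<-Add1 // r0:Add1,r1:4,r2:9,r3:6
cycle 2: issue SUB r0<-Add2 // r0:Add2,r1:4,r2:9,r3:6
cycle 3: issue MUL r2<-Mul1 // r0:Add2,r1:4,r2:Mul1,r3:6
cycle 4: CDB Add1=16; issue SUB r1<-Add1 // r0:Add2,r1:Add1,r2:Mul1,r3:6
cycle 5: stall // r0:Add2,r1:Add1,r2:Mul1,r3:6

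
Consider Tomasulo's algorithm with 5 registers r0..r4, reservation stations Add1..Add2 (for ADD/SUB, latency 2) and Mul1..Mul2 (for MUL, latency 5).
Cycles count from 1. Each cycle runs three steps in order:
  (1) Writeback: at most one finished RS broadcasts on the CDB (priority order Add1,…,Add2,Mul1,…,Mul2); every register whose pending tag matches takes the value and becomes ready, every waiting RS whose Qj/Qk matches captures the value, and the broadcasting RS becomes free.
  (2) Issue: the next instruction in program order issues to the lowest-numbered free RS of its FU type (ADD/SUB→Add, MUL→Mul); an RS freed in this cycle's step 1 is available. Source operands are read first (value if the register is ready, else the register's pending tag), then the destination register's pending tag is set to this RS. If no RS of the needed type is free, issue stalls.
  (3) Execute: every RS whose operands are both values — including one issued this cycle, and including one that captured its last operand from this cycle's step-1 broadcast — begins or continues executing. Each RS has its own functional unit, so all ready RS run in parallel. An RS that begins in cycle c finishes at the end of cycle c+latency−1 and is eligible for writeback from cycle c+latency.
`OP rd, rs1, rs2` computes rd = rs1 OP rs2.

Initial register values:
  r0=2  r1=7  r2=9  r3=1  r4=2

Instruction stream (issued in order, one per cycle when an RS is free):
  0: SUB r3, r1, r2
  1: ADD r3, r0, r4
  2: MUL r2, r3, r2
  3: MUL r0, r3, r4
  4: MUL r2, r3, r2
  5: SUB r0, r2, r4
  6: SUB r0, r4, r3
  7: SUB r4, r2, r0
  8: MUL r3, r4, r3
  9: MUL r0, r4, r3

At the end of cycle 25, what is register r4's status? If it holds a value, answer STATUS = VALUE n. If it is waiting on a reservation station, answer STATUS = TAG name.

STATUS = VALUE 146

c1: issue SUB r3<-Add1 | r0:2,r1:7,r2:9,r3:Add1,r4:2
c2: issue ADD r3<-Add2 | r0:2,r1:7,r2:9,r3:Add2,r4:2
c3: CDB Add1=-2; issue MUL r2<-Mul1 | r0:2,r1:7,r2:Mul1,r3:Add2,r4:2
c4: CDB Add2=4; issue MUL r0<-Mul2 | r0:Mul2,r1:7,r2:Mul1,r3:4,r4:2
c5: stall | r0:Mul2,r1:7,r2:Mul1,r3:4,r4:2
c6: stall | r0:Mul2,r1:7,r2:Mul1,r3:4,r4:2
c7: stall | r0:Mul2,r1:7,r2:Mul1,r3:4,r4:2
c8: stall | r0:Mul2,r1:7,r2:Mul1,r3:4,r4:2
c9: CDB Mul1=36; issue MUL r2<-Mul1 | r0:Mul2,r1:7,r2:Mul1,r3:4,r4:2
c10: CDB Mul2=8; issue SUB r0<-Add1 | r0:Add1,r1:7,r2:Mul1,r3:4,r4:2
c11: issue SUB r0<-Add2 | r0:Add2,r1:7,r2:Mul1,r3:4,r4:2
c12: stall | r0:Add2,r1:7,r2:Mul1,r3:4,r4:2
c13: CDB Add2=-2; issue SUB r4<-Add2 | r0:-2,r1:7,r2:Mul1,r3:4,r4:Add2
c14: CDB Mul1=144; issue MUL r3<-Mul1 | r0:-2,r1:7,r2:144,r3:Mul1,r4:Add2
c15: issue MUL r0<-Mul2 | r0:Mul2,r1:7,r2:144,r3:Mul1,r4:Add2
c16: CDB Add1=142 | r0:Mul2,r1:7,r2:144,r3:Mul1,r4:Add2
c17: CDB Add2=146 | r0:Mul2,r1:7,r2:144,r3:Mul1,r4:146
c18: - | r0:Mul2,r1:7,r2:144,r3:Mul1,r4:146
c19: - | r0:Mul2,r1:7,r2:144,r3:Mul1,r4:146
c20: - | r0:Mul2,r1:7,r2:144,r3:Mul1,r4:146
c21: - | r0:Mul2,r1:7,r2:144,r3:Mul1,r4:146
c22: CDB Mul1=584 | r0:Mul2,r1:7,r2:144,r3:584,r4:146
c23: - | r0:Mul2,r1:7,r2:144,r3:584,r4:146
c24: - | r0:Mul2,r1:7,r2:144,r3:584,r4:146
c25: - | r0:Mul2,r1:7,r2:144,r3:584,r4:146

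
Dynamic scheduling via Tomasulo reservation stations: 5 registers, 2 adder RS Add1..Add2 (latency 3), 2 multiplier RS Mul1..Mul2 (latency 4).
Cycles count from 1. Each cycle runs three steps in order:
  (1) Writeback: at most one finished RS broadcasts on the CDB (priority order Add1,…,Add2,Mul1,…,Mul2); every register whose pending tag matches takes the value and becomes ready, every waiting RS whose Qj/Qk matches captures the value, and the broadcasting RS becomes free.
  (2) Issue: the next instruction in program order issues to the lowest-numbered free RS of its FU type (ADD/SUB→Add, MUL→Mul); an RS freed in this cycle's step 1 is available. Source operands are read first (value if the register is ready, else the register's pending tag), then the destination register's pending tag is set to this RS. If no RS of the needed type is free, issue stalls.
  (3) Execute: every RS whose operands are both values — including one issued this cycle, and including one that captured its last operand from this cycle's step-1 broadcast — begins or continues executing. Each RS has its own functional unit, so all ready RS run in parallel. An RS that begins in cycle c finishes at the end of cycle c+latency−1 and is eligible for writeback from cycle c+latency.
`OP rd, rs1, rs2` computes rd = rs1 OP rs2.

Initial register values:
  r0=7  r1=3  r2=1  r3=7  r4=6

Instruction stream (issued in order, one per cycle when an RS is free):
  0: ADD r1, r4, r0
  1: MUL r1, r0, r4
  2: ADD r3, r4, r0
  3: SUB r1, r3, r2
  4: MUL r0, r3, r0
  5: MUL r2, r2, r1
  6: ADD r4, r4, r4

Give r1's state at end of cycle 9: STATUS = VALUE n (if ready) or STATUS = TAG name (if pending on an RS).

  c1: issue ADD r1<-Add1  regs: r0:7,r1:Add1,r2:1,r3:7,r4:6
  c2: issue MUL r1<-Mul1  regs: r0:7,r1:Mul1,r2:1,r3:7,r4:6
  c3: issue ADD r3<-Add2  regs: r0:7,r1:Mul1,r2:1,r3:Add2,r4:6
  c4: CDB Add1=13; issue SUB r1<-Add1  regs: r0:7,r1:Add1,r2:1,r3:Add2,r4:6
  c5: issue MUL r0<-Mul2  regs: r0:Mul2,r1:Add1,r2:1,r3:Add2,r4:6
  c6: CDB Add2=13; stall  regs: r0:Mul2,r1:Add1,r2:1,r3:13,r4:6
  c7: CDB Mul1=42; issue MUL r2<-Mul1  regs: r0:Mul2,r1:Add1,r2:Mul1,r3:13,r4:6
  c8: issue ADD r4<-Add2  regs: r0:Mul2,r1:Add1,r2:Mul1,r3:13,r4:Add2
  c9: CDB Add1=12  regs: r0:Mul2,r1:12,r2:Mul1,r3:13,r4:Add2

STATUS = VALUE 12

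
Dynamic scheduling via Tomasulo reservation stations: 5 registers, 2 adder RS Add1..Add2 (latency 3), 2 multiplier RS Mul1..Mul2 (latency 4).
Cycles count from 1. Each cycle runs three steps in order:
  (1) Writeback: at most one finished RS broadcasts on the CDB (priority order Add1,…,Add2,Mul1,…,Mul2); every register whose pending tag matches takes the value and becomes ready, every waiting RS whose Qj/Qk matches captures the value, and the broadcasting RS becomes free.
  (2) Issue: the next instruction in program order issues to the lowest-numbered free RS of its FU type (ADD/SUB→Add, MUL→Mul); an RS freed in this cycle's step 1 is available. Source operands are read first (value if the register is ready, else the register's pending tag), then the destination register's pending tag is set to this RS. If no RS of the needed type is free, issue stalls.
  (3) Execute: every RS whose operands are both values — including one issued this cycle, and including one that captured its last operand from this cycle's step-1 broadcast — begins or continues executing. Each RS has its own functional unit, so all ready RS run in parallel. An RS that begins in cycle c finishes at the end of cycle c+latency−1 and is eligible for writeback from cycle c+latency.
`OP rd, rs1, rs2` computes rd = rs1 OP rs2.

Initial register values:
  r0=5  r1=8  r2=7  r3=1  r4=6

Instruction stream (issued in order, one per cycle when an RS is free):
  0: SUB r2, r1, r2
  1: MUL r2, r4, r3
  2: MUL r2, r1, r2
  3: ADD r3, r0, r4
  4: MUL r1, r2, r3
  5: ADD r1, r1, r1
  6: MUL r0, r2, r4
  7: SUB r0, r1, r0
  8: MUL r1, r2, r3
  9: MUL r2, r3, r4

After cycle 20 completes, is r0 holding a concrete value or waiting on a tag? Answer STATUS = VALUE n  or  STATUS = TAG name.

  c1: issue SUB r2<-Add1  regs: r0:5,r1:8,r2:Add1,r3:1,r4:6
  c2: issue MUL r2<-Mul1  regs: r0:5,r1:8,r2:Mul1,r3:1,r4:6
  c3: issue MUL r2<-Mul2  regs: r0:5,r1:8,r2:Mul2,r3:1,r4:6
  c4: CDB Add1=1; issue ADD r3<-Add1  regs: r0:5,r1:8,r2:Mul2,r3:Add1,r4:6
  c5: stall  regs: r0:5,r1:8,r2:Mul2,r3:Add1,r4:6
  c6: CDB Mul1=6; issue MUL r1<-Mul1  regs: r0:5,r1:Mul1,r2:Mul2,r3:Add1,r4:6
  c7: CDB Add1=11; issue ADD r1<-Add1  regs: r0:5,r1:Add1,r2:Mul2,r3:11,r4:6
  c8: stall  regs: r0:5,r1:Add1,r2:Mul2,r3:11,r4:6
  c9: stall  regs: r0:5,r1:Add1,r2:Mul2,r3:11,r4:6
  c10: CDB Mul2=48; issue MUL r0<-Mul2  regs: r0:Mul2,r1:Add1,r2:48,r3:11,r4:6
  c11: issue SUB r0<-Add2  regs: r0:Add2,r1:Add1,r2:48,r3:11,r4:6
  c12: stall  regs: r0:Add2,r1:Add1,r2:48,r3:11,r4:6
  c13: stall  regs: r0:Add2,r1:Add1,r2:48,r3:11,r4:6
  c14: CDB Mul1=528; issue MUL r1<-Mul1  regs: r0:Add2,r1:Mul1,r2:48,r3:11,r4:6
  c15: CDB Mul2=288; issue MUL r2<-Mul2  regs: r0:Add2,r1:Mul1,r2:Mul2,r3:11,r4:6
  c16: -  regs: r0:Add2,r1:Mul1,r2:Mul2,r3:11,r4:6
  c17: CDB Add1=1056  regs: r0:Add2,r1:Mul1,r2:Mul2,r3:11,r4:6
  c18: CDB Mul1=528  regs: r0:Add2,r1:528,r2:Mul2,r3:11,r4:6
  c19: CDB Mul2=66  regs: r0:Add2,r1:528,r2:66,r3:11,r4:6
  c20: CDB Add2=768  regs: r0:768,r1:528,r2:66,r3:11,r4:6

STATUS = VALUE 768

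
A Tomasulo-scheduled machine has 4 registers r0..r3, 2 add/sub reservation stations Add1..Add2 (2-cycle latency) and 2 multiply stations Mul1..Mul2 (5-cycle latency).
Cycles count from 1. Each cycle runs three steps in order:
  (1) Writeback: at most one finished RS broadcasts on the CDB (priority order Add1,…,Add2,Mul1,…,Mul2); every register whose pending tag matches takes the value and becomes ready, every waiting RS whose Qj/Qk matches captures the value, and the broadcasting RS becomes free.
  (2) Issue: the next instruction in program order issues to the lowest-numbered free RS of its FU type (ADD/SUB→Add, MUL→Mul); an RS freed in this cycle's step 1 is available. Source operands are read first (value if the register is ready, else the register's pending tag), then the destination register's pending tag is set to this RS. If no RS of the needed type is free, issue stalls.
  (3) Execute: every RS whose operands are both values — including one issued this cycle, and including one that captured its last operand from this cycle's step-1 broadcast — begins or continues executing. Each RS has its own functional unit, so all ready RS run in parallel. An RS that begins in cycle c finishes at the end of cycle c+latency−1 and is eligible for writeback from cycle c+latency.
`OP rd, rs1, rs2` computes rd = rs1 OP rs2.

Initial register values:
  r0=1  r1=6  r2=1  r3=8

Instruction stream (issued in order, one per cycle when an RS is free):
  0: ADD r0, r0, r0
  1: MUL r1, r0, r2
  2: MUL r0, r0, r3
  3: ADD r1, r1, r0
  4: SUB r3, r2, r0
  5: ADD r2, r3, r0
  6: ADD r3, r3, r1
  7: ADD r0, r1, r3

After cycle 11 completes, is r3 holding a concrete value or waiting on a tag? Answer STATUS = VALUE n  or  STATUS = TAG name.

cycle 1: issue ADD r0<-Add1 // r0:Add1,r1:6,r2:1,r3:8
cycle 2: issue MUL r1<-Mul1 // r0:Add1,r1:Mul1,r2:1,r3:8
cycle 3: CDB Add1=2; issue MUL r0<-Mul2 // r0:Mul2,r1:Mul1,r2:1,r3:8
cycle 4: issue ADD r1<-Add1 // r0:Mul2,r1:Add1,r2:1,r3:8
cycle 5: issue SUB r3<-Add2 // r0:Mul2,r1:Add1,r2:1,r3:Add2
cycle 6: stall // r0:Mul2,r1:Add1,r2:1,r3:Add2
cycle 7: stall // r0:Mul2,r1:Add1,r2:1,r3:Add2
cycle 8: CDB Mul1=2; stall // r0:Mul2,r1:Add1,r2:1,r3:Add2
cycle 9: CDB Mul2=16; stall // r0:16,r1:Add1,r2:1,r3:Add2
cycle 10: stall // r0:16,r1:Add1,r2:1,r3:Add2
cycle 11: CDB Add1=18; issue ADD r2<-Add1 // r0:16,r1:18,r2:Add1,r3:Add2

STATUS = TAG Add2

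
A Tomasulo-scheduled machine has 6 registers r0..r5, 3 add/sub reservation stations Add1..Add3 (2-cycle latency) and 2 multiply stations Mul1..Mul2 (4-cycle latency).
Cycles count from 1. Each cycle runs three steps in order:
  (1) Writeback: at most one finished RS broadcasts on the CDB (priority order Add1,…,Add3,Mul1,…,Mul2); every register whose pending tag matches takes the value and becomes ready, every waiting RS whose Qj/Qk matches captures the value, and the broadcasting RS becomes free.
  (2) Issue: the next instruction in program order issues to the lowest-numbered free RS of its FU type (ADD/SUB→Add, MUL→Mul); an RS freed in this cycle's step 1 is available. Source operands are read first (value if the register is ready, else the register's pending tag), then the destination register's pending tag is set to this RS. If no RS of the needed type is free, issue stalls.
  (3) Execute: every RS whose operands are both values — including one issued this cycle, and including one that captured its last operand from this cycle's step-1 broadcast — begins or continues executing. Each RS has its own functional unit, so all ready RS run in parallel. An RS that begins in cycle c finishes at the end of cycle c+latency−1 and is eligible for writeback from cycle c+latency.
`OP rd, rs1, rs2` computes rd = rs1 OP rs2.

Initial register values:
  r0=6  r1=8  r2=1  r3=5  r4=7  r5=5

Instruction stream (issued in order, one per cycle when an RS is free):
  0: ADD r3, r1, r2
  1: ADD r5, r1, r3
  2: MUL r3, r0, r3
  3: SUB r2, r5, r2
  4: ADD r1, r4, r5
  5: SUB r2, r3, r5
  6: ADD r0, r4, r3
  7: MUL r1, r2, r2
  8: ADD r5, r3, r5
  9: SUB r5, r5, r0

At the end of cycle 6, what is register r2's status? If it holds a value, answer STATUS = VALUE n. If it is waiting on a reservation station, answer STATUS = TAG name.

  c1: issue ADD r3<-Add1  regs: r0:6,r1:8,r2:1,r3:Add1,r4:7,r5:5
  c2: issue ADD r5<-Add2  regs: r0:6,r1:8,r2:1,r3:Add1,r4:7,r5:Add2
  c3: CDB Add1=9; issue MUL r3<-Mul1  regs: r0:6,r1:8,r2:1,r3:Mul1,r4:7,r5:Add2
  c4: issue SUB r2<-Add1  regs: r0:6,r1:8,r2:Add1,r3:Mul1,r4:7,r5:Add2
  c5: CDB Add2=17; issue ADD r1<-Add2  regs: r0:6,r1:Add2,r2:Add1,r3:Mul1,r4:7,r5:17
  c6: issue SUB r2<-Add3  regs: r0:6,r1:Add2,r2:Add3,r3:Mul1,r4:7,r5:17

STATUS = TAG Add3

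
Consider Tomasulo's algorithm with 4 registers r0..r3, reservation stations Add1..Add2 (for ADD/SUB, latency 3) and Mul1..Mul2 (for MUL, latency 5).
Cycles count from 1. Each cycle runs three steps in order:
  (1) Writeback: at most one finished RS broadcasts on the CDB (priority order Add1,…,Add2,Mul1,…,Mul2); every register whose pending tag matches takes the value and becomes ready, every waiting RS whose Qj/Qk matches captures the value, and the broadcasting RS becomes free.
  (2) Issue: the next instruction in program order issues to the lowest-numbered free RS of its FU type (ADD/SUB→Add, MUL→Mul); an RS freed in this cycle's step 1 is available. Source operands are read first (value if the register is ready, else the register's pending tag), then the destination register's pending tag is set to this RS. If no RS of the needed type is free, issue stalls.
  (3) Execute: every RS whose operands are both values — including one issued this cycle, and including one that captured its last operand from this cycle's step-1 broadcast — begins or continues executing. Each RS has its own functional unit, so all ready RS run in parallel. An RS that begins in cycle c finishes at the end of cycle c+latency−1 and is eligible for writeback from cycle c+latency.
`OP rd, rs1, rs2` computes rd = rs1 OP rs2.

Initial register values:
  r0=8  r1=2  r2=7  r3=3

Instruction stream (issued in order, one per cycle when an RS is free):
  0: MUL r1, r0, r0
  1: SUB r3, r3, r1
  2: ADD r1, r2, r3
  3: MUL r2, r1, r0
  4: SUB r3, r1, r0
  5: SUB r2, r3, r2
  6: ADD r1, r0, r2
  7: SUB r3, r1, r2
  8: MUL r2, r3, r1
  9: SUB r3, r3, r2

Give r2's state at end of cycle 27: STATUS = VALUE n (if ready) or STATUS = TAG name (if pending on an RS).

  c1: issue MUL r1<-Mul1  regs: r0:8,r1:Mul1,r2:7,r3:3
  c2: issue SUB r3<-Add1  regs: r0:8,r1:Mul1,r2:7,r3:Add1
  c3: issue ADD r1<-Add2  regs: r0:8,r1:Add2,r2:7,r3:Add1
  c4: issue MUL r2<-Mul2  regs: r0:8,r1:Add2,r2:Mul2,r3:Add1
  c5: stall  regs: r0:8,r1:Add2,r2:Mul2,r3:Add1
  c6: CDB Mul1=64; stall  regs: r0:8,r1:Add2,r2:Mul2,r3:Add1
  c7: stall  regs: r0:8,r1:Add2,r2:Mul2,r3:Add1
  c8: stall  regs: r0:8,r1:Add2,r2:Mul2,r3:Add1
  c9: CDB Add1=-61; issue SUB r3<-Add1  regs: r0:8,r1:Add2,r2:Mul2,r3:Add1
  c10: stall  regs: r0:8,r1:Add2,r2:Mul2,r3:Add1
  c11: stall  regs: r0:8,r1:Add2,r2:Mul2,r3:Add1
  c12: CDB Add2=-54; issue SUB r2<-Add2  regs: r0:8,r1:-54,r2:Add2,r3:Add1
  c13: stall  regs: r0:8,r1:-54,r2:Add2,r3:Add1
  c14: stall  regs: r0:8,r1:-54,r2:Add2,r3:Add1
  c15: CDB Add1=-62; issue ADD r1<-Add1  regs: r0:8,r1:Add1,r2:Add2,r3:-62
  c16: stall  regs: r0:8,r1:Add1,r2:Add2,r3:-62
  c17: CDB Mul2=-432; stall  regs: r0:8,r1:Add1,r2:Add2,r3:-62
  c18: stall  regs: r0:8,r1:Add1,r2:Add2,r3:-62
  c19: stall  regs: r0:8,r1:Add1,r2:Add2,r3:-62
  c20: CDB Add2=370; issue SUB r3<-Add2  regs: r0:8,r1:Add1,r2:370,r3:Add2
  c21: issue MUL r2<-Mul1  regs: r0:8,r1:Add1,r2:Mul1,r3:Add2
  c22: stall  regs: r0:8,r1:Add1,r2:Mul1,r3:Add2
  c23: CDB Add1=378; issue SUB r3<-Add1  regs: r0:8,r1:378,r2:Mul1,r3:Add1
  c24: -  regs: r0:8,r1:378,r2:Mul1,r3:Add1
  c25: -  regs: r0:8,r1:378,r2:Mul1,r3:Add1
  c26: CDB Add2=8  regs: r0:8,r1:378,r2:Mul1,r3:Add1
  c27: -  regs: r0:8,r1:378,r2:Mul1,r3:Add1

STATUS = TAG Mul1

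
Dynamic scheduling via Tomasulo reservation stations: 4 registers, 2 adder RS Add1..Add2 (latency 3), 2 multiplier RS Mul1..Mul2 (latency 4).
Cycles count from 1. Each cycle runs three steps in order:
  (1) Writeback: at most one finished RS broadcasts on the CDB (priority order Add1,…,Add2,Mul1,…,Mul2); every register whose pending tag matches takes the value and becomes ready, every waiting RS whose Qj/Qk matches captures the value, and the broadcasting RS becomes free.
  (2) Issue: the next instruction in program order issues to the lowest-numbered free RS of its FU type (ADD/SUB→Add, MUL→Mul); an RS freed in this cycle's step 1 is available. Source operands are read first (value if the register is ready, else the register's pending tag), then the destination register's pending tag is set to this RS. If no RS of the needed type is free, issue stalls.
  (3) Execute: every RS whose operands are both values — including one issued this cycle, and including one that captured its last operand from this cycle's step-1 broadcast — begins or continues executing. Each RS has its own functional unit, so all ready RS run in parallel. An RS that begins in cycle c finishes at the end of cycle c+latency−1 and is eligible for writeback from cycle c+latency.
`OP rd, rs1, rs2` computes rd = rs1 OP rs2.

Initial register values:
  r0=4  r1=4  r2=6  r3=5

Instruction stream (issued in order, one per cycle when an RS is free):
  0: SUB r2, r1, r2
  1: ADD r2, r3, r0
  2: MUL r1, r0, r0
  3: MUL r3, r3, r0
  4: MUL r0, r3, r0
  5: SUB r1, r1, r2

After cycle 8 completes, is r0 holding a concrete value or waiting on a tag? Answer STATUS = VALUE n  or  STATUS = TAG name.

STATUS = TAG Mul1

c1: issue SUB r2<-Add1 | r0:4,r1:4,r2:Add1,r3:5
c2: issue ADD r2<-Add2 | r0:4,r1:4,r2:Add2,r3:5
c3: issue MUL r1<-Mul1 | r0:4,r1:Mul1,r2:Add2,r3:5
c4: CDB Add1=-2; issue MUL r3<-Mul2 | r0:4,r1:Mul1,r2:Add2,r3:Mul2
c5: CDB Add2=9; stall | r0:4,r1:Mul1,r2:9,r3:Mul2
c6: stall | r0:4,r1:Mul1,r2:9,r3:Mul2
c7: CDB Mul1=16; issue MUL r0<-Mul1 | r0:Mul1,r1:16,r2:9,r3:Mul2
c8: CDB Mul2=20; issue SUB r1<-Add1 | r0:Mul1,r1:Add1,r2:9,r3:20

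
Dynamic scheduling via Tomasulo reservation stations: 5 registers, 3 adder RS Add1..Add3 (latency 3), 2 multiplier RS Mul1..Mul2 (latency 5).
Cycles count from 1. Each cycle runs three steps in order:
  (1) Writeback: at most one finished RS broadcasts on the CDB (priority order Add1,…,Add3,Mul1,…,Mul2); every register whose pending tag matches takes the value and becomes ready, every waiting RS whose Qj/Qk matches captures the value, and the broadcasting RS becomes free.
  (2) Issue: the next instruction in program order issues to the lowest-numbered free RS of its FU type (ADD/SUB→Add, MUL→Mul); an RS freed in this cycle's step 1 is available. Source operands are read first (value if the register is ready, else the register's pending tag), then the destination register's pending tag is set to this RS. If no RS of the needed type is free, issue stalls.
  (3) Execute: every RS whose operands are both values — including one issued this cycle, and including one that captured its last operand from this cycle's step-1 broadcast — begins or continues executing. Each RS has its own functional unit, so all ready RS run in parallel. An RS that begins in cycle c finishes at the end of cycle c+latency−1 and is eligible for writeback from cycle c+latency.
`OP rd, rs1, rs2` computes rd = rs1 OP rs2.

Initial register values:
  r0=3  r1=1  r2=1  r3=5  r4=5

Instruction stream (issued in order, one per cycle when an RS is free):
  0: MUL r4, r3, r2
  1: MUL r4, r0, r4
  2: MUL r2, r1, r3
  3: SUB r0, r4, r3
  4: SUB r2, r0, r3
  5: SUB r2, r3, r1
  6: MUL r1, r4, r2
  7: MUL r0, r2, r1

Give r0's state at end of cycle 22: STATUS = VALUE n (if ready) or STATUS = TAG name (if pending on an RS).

STATUS = TAG Mul2

c1: issue MUL r4<-Mul1 | r0:3,r1:1,r2:1,r3:5,r4:Mul1
c2: issue MUL r4<-Mul2 | r0:3,r1:1,r2:1,r3:5,r4:Mul2
c3: stall | r0:3,r1:1,r2:1,r3:5,r4:Mul2
c4: stall | r0:3,r1:1,r2:1,r3:5,r4:Mul2
c5: stall | r0:3,r1:1,r2:1,r3:5,r4:Mul2
c6: CDB Mul1=5; issue MUL r2<-Mul1 | r0:3,r1:1,r2:Mul1,r3:5,r4:Mul2
c7: issue SUB r0<-Add1 | r0:Add1,r1:1,r2:Mul1,r3:5,r4:Mul2
c8: issue SUB r2<-Add2 | r0:Add1,r1:1,r2:Add2,r3:5,r4:Mul2
c9: issue SUB r2<-Add3 | r0:Add1,r1:1,r2:Add3,r3:5,r4:Mul2
c10: stall | r0:Add1,r1:1,r2:Add3,r3:5,r4:Mul2
c11: CDB Mul1=5; issue MUL r1<-Mul1 | r0:Add1,r1:Mul1,r2:Add3,r3:5,r4:Mul2
c12: CDB Add3=4; stall | r0:Add1,r1:Mul1,r2:4,r3:5,r4:Mul2
c13: CDB Mul2=15; issue MUL r0<-Mul2 | r0:Mul2,r1:Mul1,r2:4,r3:5,r4:15
c14: - | r0:Mul2,r1:Mul1,r2:4,r3:5,r4:15
c15: - | r0:Mul2,r1:Mul1,r2:4,r3:5,r4:15
c16: CDB Add1=10 | r0:Mul2,r1:Mul1,r2:4,r3:5,r4:15
c17: - | r0:Mul2,r1:Mul1,r2:4,r3:5,r4:15
c18: CDB Mul1=60 | r0:Mul2,r1:60,r2:4,r3:5,r4:15
c19: CDB Add2=5 | r0:Mul2,r1:60,r2:4,r3:5,r4:15
c20: - | r0:Mul2,r1:60,r2:4,r3:5,r4:15
c21: - | r0:Mul2,r1:60,r2:4,r3:5,r4:15
c22: - | r0:Mul2,r1:60,r2:4,r3:5,r4:15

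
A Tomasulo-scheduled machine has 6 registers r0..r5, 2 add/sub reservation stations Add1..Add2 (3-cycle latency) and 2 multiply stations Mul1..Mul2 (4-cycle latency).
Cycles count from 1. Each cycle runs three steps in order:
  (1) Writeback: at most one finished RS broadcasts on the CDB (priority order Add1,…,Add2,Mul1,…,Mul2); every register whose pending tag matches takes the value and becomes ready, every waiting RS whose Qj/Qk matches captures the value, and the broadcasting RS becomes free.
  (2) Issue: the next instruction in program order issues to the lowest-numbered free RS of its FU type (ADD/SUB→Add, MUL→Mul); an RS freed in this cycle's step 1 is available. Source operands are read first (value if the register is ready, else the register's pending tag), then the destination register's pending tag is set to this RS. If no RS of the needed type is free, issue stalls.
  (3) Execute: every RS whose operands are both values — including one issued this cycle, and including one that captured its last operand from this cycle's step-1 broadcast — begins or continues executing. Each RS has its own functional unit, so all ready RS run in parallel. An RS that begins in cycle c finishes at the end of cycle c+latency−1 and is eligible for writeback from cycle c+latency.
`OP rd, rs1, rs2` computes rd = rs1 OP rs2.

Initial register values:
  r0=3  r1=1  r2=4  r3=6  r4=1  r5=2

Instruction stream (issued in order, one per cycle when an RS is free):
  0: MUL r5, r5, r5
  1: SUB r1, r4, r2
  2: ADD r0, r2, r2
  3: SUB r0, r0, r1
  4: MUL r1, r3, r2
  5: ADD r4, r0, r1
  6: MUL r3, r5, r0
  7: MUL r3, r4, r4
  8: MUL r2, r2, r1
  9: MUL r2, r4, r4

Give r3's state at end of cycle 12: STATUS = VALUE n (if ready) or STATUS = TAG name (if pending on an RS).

cycle 1: issue MUL r5<-Mul1 // r0:3,r1:1,r2:4,r3:6,r4:1,r5:Mul1
cycle 2: issue SUB r1<-Add1 // r0:3,r1:Add1,r2:4,r3:6,r4:1,r5:Mul1
cycle 3: issue ADD r0<-Add2 // r0:Add2,r1:Add1,r2:4,r3:6,r4:1,r5:Mul1
cycle 4: stall // r0:Add2,r1:Add1,r2:4,r3:6,r4:1,r5:Mul1
cycle 5: CDB Add1=-3; issue SUB r0<-Add1 // r0:Add1,r1:-3,r2:4,r3:6,r4:1,r5:Mul1
cycle 6: CDB Add2=8; issue MUL r1<-Mul2 // r0:Add1,r1:Mul2,r2:4,r3:6,r4:1,r5:Mul1
cycle 7: CDB Mul1=4; issue ADD r4<-Add2 // r0:Add1,r1:Mul2,r2:4,r3:6,r4:Add2,r5:4
cycle 8: issue MUL r3<-Mul1 // r0:Add1,r1:Mul2,r2:4,r3:Mul1,r4:Add2,r5:4
cycle 9: CDB Add1=11; stall // r0:11,r1:Mul2,r2:4,r3:Mul1,r4:Add2,r5:4
cycle 10: CDB Mul2=24; issue MUL r3<-Mul2 // r0:11,r1:24,r2:4,r3:Mul2,r4:Add2,r5:4
cycle 11: stall // r0:11,r1:24,r2:4,r3:Mul2,r4:Add2,r5:4
cycle 12: stall // r0:11,r1:24,r2:4,r3:Mul2,r4:Add2,r5:4

STATUS = TAG Mul2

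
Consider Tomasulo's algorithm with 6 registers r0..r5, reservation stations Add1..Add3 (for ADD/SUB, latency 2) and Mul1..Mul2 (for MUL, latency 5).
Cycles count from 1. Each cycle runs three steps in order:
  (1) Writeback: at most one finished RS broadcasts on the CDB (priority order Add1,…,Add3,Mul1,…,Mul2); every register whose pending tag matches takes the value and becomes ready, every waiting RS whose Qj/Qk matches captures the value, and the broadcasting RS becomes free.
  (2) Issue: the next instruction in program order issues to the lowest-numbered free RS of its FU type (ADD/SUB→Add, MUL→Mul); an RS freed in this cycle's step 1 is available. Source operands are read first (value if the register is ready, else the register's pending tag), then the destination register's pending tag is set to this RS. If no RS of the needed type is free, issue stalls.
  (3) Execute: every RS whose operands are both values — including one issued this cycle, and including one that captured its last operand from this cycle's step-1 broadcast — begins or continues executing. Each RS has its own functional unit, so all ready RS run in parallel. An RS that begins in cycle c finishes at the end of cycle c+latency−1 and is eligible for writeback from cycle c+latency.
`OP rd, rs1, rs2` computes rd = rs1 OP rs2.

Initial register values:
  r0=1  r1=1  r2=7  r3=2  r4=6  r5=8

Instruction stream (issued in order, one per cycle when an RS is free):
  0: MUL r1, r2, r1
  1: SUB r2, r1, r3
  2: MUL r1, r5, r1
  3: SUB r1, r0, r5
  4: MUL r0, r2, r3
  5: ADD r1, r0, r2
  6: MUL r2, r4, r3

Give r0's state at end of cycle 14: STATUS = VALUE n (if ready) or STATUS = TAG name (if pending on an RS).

STATUS = VALUE 10

c1: issue MUL r1<-Mul1 | r0:1,r1:Mul1,r2:7,r3:2,r4:6,r5:8
c2: issue SUB r2<-Add1 | r0:1,r1:Mul1,r2:Add1,r3:2,r4:6,r5:8
c3: issue MUL r1<-Mul2 | r0:1,r1:Mul2,r2:Add1,r3:2,r4:6,r5:8
c4: issue SUB r1<-Add2 | r0:1,r1:Add2,r2:Add1,r3:2,r4:6,r5:8
c5: stall | r0:1,r1:Add2,r2:Add1,r3:2,r4:6,r5:8
c6: CDB Add2=-7; stall | r0:1,r1:-7,r2:Add1,r3:2,r4:6,r5:8
c7: CDB Mul1=7; issue MUL r0<-Mul1 | r0:Mul1,r1:-7,r2:Add1,r3:2,r4:6,r5:8
c8: issue ADD r1<-Add2 | r0:Mul1,r1:Add2,r2:Add1,r3:2,r4:6,r5:8
c9: CDB Add1=5; stall | r0:Mul1,r1:Add2,r2:5,r3:2,r4:6,r5:8
c10: stall | r0:Mul1,r1:Add2,r2:5,r3:2,r4:6,r5:8
c11: stall | r0:Mul1,r1:Add2,r2:5,r3:2,r4:6,r5:8
c12: CDB Mul2=56; issue MUL r2<-Mul2 | r0:Mul1,r1:Add2,r2:Mul2,r3:2,r4:6,r5:8
c13: - | r0:Mul1,r1:Add2,r2:Mul2,r3:2,r4:6,r5:8
c14: CDB Mul1=10 | r0:10,r1:Add2,r2:Mul2,r3:2,r4:6,r5:8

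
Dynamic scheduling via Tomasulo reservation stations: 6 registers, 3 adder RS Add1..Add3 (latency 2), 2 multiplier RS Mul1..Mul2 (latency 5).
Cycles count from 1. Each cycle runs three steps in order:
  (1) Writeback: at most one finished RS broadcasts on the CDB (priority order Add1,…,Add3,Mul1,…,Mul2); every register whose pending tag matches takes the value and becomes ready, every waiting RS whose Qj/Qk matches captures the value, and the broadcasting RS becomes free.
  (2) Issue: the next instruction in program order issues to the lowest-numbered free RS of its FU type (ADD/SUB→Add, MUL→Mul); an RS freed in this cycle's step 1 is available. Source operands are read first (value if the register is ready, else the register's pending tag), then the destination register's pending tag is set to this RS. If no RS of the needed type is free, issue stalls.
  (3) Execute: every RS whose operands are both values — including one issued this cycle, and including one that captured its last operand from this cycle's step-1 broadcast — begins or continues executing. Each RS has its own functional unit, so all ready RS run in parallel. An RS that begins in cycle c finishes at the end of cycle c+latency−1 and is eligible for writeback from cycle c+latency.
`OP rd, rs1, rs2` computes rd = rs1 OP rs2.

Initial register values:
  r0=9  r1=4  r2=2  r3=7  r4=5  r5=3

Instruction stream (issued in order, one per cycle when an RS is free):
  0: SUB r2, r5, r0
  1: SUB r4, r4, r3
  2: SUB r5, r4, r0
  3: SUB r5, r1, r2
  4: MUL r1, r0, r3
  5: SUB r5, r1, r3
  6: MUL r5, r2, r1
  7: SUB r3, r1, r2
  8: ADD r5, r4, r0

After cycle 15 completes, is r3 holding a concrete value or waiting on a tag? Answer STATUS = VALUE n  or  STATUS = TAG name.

STATUS = VALUE 69

cycle 1: issue SUB r2<-Add1 // r0:9,r1:4,r2:Add1,r3:7,r4:5,r5:3
cycle 2: issue SUB r4<-Add2 // r0:9,r1:4,r2:Add1,r3:7,r4:Add2,r5:3
cycle 3: CDB Add1=-6; issue SUB r5<-Add1 // r0:9,r1:4,r2:-6,r3:7,r4:Add2,r5:Add1
cycle 4: CDB Add2=-2; issue SUB r5<-Add2 // r0:9,r1:4,r2:-6,r3:7,r4:-2,r5:Add2
cycle 5: issue MUL r1<-Mul1 // r0:9,r1:Mul1,r2:-6,r3:7,r4:-2,r5:Add2
cycle 6: CDB Add1=-11; issue SUB r5<-Add1 // r0:9,r1:Mul1,r2:-6,r3:7,r4:-2,r5:Add1
cycle 7: CDB Add2=10; issue MUL r5<-Mul2 // r0:9,r1:Mul1,r2:-6,r3:7,r4:-2,r5:Mul2
cycle 8: issue SUB r3<-Add2 // r0:9,r1:Mul1,r2:-6,r3:Add2,r4:-2,r5:Mul2
cycle 9: issue ADD r5<-Add3 // r0:9,r1:Mul1,r2:-6,r3:Add2,r4:-2,r5:Add3
cycle 10: CDB Mul1=63 // r0:9,r1:63,r2:-6,r3:Add2,r4:-2,r5:Add3
cycle 11: CDB Add3=7 // r0:9,r1:63,r2:-6,r3:Add2,r4:-2,r5:7
cycle 12: CDB Add1=56 // r0:9,r1:63,r2:-6,r3:Add2,r4:-2,r5:7
cycle 13: CDB Add2=69 // r0:9,r1:63,r2:-6,r3:69,r4:-2,r5:7
cycle 14: - // r0:9,r1:63,r2:-6,r3:69,r4:-2,r5:7
cycle 15: CDB Mul2=-378 // r0:9,r1:63,r2:-6,r3:69,r4:-2,r5:7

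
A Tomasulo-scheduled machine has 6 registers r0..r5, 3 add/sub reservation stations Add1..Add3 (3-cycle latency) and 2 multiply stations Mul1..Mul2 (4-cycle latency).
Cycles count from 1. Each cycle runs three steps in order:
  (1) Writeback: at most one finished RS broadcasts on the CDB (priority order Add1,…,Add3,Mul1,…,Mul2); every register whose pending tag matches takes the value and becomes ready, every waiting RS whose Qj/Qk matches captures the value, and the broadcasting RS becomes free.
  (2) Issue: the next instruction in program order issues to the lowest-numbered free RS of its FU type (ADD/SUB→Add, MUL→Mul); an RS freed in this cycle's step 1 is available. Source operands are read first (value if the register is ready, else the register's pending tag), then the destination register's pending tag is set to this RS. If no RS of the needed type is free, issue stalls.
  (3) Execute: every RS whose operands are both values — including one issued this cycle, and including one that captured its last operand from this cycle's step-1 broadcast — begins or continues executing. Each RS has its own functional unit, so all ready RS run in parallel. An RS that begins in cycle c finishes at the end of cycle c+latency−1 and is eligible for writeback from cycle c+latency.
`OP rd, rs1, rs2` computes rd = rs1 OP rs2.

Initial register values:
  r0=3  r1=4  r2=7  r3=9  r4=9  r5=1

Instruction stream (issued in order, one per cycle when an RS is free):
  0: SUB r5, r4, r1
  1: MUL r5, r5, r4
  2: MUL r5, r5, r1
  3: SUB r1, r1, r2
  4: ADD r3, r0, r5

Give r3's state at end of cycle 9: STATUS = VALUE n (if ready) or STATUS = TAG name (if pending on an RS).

STATUS = TAG Add2

c1: issue SUB r5<-Add1 | r0:3,r1:4,r2:7,r3:9,r4:9,r5:Add1
c2: issue MUL r5<-Mul1 | r0:3,r1:4,r2:7,r3:9,r4:9,r5:Mul1
c3: issue MUL r5<-Mul2 | r0:3,r1:4,r2:7,r3:9,r4:9,r5:Mul2
c4: CDB Add1=5; issue SUB r1<-Add1 | r0:3,r1:Add1,r2:7,r3:9,r4:9,r5:Mul2
c5: issue ADD r3<-Add2 | r0:3,r1:Add1,r2:7,r3:Add2,r4:9,r5:Mul2
c6: - | r0:3,r1:Add1,r2:7,r3:Add2,r4:9,r5:Mul2
c7: CDB Add1=-3 | r0:3,r1:-3,r2:7,r3:Add2,r4:9,r5:Mul2
c8: CDB Mul1=45 | r0:3,r1:-3,r2:7,r3:Add2,r4:9,r5:Mul2
c9: - | r0:3,r1:-3,r2:7,r3:Add2,r4:9,r5:Mul2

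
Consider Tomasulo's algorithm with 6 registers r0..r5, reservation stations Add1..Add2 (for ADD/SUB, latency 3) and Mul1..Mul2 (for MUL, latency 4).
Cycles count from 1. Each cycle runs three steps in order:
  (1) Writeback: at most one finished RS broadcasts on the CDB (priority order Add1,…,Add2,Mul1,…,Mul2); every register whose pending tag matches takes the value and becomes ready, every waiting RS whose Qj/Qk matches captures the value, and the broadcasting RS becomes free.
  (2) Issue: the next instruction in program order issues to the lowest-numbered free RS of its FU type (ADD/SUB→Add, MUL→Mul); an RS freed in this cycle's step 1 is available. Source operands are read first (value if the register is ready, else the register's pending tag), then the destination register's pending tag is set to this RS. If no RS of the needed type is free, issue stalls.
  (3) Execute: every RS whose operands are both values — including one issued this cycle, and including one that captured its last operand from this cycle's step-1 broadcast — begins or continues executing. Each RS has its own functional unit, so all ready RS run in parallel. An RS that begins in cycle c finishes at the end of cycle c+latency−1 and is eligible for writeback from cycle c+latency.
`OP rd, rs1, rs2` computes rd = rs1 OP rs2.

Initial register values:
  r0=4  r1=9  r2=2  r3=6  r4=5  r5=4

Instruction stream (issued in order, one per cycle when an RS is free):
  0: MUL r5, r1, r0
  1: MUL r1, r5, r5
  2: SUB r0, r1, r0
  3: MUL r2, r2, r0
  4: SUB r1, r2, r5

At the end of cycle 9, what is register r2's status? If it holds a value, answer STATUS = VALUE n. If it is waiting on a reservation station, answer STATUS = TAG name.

STATUS = TAG Mul1

  c1: issue MUL r5<-Mul1  regs: r0:4,r1:9,r2:2,r3:6,r4:5,r5:Mul1
  c2: issue MUL r1<-Mul2  regs: r0:4,r1:Mul2,r2:2,r3:6,r4:5,r5:Mul1
  c3: issue SUB r0<-Add1  regs: r0:Add1,r1:Mul2,r2:2,r3:6,r4:5,r5:Mul1
  c4: stall  regs: r0:Add1,r1:Mul2,r2:2,r3:6,r4:5,r5:Mul1
  c5: CDB Mul1=36; issue MUL r2<-Mul1  regs: r0:Add1,r1:Mul2,r2:Mul1,r3:6,r4:5,r5:36
  c6: issue SUB r1<-Add2  regs: r0:Add1,r1:Add2,r2:Mul1,r3:6,r4:5,r5:36
  c7: -  regs: r0:Add1,r1:Add2,r2:Mul1,r3:6,r4:5,r5:36
  c8: -  regs: r0:Add1,r1:Add2,r2:Mul1,r3:6,r4:5,r5:36
  c9: CDB Mul2=1296  regs: r0:Add1,r1:Add2,r2:Mul1,r3:6,r4:5,r5:36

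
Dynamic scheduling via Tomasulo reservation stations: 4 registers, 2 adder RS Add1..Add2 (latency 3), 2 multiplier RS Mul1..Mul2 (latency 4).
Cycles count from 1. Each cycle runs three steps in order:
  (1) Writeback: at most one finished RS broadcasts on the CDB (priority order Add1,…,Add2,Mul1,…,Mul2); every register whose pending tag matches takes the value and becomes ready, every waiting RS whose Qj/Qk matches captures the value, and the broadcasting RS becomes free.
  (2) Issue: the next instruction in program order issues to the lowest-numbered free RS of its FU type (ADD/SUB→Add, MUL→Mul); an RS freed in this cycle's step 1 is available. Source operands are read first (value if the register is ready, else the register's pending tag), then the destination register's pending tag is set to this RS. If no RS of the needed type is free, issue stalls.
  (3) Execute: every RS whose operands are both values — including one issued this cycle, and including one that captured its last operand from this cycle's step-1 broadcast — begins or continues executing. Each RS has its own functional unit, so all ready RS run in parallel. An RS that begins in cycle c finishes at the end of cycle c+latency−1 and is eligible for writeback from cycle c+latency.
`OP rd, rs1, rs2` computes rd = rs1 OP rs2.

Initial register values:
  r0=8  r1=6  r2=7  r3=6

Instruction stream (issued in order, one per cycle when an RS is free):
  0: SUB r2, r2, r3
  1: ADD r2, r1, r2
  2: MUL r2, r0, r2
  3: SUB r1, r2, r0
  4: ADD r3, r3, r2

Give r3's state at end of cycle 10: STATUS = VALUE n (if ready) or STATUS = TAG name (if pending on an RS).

STATUS = TAG Add2

cycle 1: issue SUB r2<-Add1 // r0:8,r1:6,r2:Add1,r3:6
cycle 2: issue ADD r2<-Add2 // r0:8,r1:6,r2:Add2,r3:6
cycle 3: issue MUL r2<-Mul1 // r0:8,r1:6,r2:Mul1,r3:6
cycle 4: CDB Add1=1; issue SUB r1<-Add1 // r0:8,r1:Add1,r2:Mul1,r3:6
cycle 5: stall // r0:8,r1:Add1,r2:Mul1,r3:6
cycle 6: stall // r0:8,r1:Add1,r2:Mul1,r3:6
cycle 7: CDB Add2=7; issue ADD r3<-Add2 // r0:8,r1:Add1,r2:Mul1,r3:Add2
cycle 8: - // r0:8,r1:Add1,r2:Mul1,r3:Add2
cycle 9: - // r0:8,r1:Add1,r2:Mul1,r3:Add2
cycle 10: - // r0:8,r1:Add1,r2:Mul1,r3:Add2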